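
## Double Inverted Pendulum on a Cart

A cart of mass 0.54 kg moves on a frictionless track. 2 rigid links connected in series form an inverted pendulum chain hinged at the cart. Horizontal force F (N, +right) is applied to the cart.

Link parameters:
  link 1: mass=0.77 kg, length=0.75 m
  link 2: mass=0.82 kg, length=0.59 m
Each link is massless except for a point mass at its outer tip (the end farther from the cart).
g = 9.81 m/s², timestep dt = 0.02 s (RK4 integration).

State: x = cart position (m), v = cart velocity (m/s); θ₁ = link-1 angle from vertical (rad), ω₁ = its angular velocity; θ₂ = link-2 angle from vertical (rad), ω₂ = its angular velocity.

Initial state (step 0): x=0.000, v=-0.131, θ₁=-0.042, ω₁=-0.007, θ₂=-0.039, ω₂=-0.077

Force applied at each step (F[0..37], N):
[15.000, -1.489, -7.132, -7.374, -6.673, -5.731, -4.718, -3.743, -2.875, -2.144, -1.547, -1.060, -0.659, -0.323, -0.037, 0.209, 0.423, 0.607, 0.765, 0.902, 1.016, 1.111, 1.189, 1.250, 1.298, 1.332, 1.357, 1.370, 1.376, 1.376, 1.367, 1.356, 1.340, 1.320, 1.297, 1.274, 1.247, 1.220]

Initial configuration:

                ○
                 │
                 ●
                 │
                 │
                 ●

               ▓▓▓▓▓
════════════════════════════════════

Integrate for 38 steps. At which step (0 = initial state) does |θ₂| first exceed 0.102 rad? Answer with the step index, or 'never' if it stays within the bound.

Answer: never

Derivation:
apply F[0]=+15.000 → step 1: x=0.003, v=0.446, θ₁=-0.050, ω₁=-0.789, θ₂=-0.041, ω₂=-0.074
apply F[1]=-1.489 → step 2: x=0.012, v=0.423, θ₁=-0.066, ω₁=-0.778, θ₂=-0.042, ω₂=-0.063
apply F[2]=-7.132 → step 3: x=0.018, v=0.203, θ₁=-0.078, ω₁=-0.512, θ₂=-0.043, ω₂=-0.042
apply F[3]=-7.374 → step 4: x=0.020, v=-0.019, θ₁=-0.086, ω₁=-0.251, θ₂=-0.044, ω₂=-0.013
apply F[4]=-6.673 → step 5: x=0.018, v=-0.211, θ₁=-0.089, ω₁=-0.032, θ₂=-0.043, ω₂=0.020
apply F[5]=-5.731 → step 6: x=0.012, v=-0.369, θ₁=-0.088, ω₁=0.141, θ₂=-0.043, ω₂=0.053
apply F[6]=-4.718 → step 7: x=0.003, v=-0.492, θ₁=-0.084, ω₁=0.269, θ₂=-0.041, ω₂=0.085
apply F[7]=-3.743 → step 8: x=-0.008, v=-0.583, θ₁=-0.077, ω₁=0.358, θ₂=-0.039, ω₂=0.113
apply F[8]=-2.875 → step 9: x=-0.020, v=-0.647, θ₁=-0.070, ω₁=0.413, θ₂=-0.037, ω₂=0.138
apply F[9]=-2.144 → step 10: x=-0.033, v=-0.688, θ₁=-0.061, ω₁=0.443, θ₂=-0.034, ω₂=0.158
apply F[10]=-1.547 → step 11: x=-0.047, v=-0.713, θ₁=-0.052, ω₁=0.455, θ₂=-0.031, ω₂=0.175
apply F[11]=-1.060 → step 12: x=-0.062, v=-0.725, θ₁=-0.043, ω₁=0.453, θ₂=-0.027, ω₂=0.188
apply F[12]=-0.659 → step 13: x=-0.076, v=-0.728, θ₁=-0.034, ω₁=0.443, θ₂=-0.023, ω₂=0.197
apply F[13]=-0.323 → step 14: x=-0.091, v=-0.723, θ₁=-0.026, ω₁=0.426, θ₂=-0.019, ω₂=0.203
apply F[14]=-0.037 → step 15: x=-0.105, v=-0.712, θ₁=-0.017, ω₁=0.405, θ₂=-0.015, ω₂=0.206
apply F[15]=+0.209 → step 16: x=-0.119, v=-0.697, θ₁=-0.009, ω₁=0.380, θ₂=-0.011, ω₂=0.206
apply F[16]=+0.423 → step 17: x=-0.133, v=-0.678, θ₁=-0.002, ω₁=0.355, θ₂=-0.007, ω₂=0.204
apply F[17]=+0.607 → step 18: x=-0.146, v=-0.656, θ₁=0.005, ω₁=0.328, θ₂=-0.003, ω₂=0.200
apply F[18]=+0.765 → step 19: x=-0.159, v=-0.632, θ₁=0.011, ω₁=0.300, θ₂=0.001, ω₂=0.195
apply F[19]=+0.902 → step 20: x=-0.171, v=-0.607, θ₁=0.017, ω₁=0.273, θ₂=0.005, ω₂=0.187
apply F[20]=+1.016 → step 21: x=-0.183, v=-0.580, θ₁=0.022, ω₁=0.246, θ₂=0.009, ω₂=0.179
apply F[21]=+1.111 → step 22: x=-0.195, v=-0.553, θ₁=0.027, ω₁=0.220, θ₂=0.012, ω₂=0.170
apply F[22]=+1.189 → step 23: x=-0.205, v=-0.526, θ₁=0.031, ω₁=0.195, θ₂=0.016, ω₂=0.159
apply F[23]=+1.250 → step 24: x=-0.216, v=-0.498, θ₁=0.034, ω₁=0.171, θ₂=0.019, ω₂=0.149
apply F[24]=+1.298 → step 25: x=-0.225, v=-0.471, θ₁=0.037, ω₁=0.148, θ₂=0.022, ω₂=0.138
apply F[25]=+1.332 → step 26: x=-0.234, v=-0.444, θ₁=0.040, ω₁=0.127, θ₂=0.024, ω₂=0.127
apply F[26]=+1.357 → step 27: x=-0.243, v=-0.418, θ₁=0.043, ω₁=0.108, θ₂=0.027, ω₂=0.116
apply F[27]=+1.370 → step 28: x=-0.251, v=-0.392, θ₁=0.045, ω₁=0.089, θ₂=0.029, ω₂=0.105
apply F[28]=+1.376 → step 29: x=-0.259, v=-0.368, θ₁=0.046, ω₁=0.073, θ₂=0.031, ω₂=0.094
apply F[29]=+1.376 → step 30: x=-0.266, v=-0.344, θ₁=0.047, ω₁=0.058, θ₂=0.033, ω₂=0.084
apply F[30]=+1.367 → step 31: x=-0.272, v=-0.321, θ₁=0.048, ω₁=0.044, θ₂=0.034, ω₂=0.074
apply F[31]=+1.356 → step 32: x=-0.279, v=-0.299, θ₁=0.049, ω₁=0.031, θ₂=0.036, ω₂=0.064
apply F[32]=+1.340 → step 33: x=-0.284, v=-0.278, θ₁=0.050, ω₁=0.020, θ₂=0.037, ω₂=0.055
apply F[33]=+1.320 → step 34: x=-0.290, v=-0.258, θ₁=0.050, ω₁=0.010, θ₂=0.038, ω₂=0.046
apply F[34]=+1.297 → step 35: x=-0.295, v=-0.239, θ₁=0.050, ω₁=0.001, θ₂=0.039, ω₂=0.038
apply F[35]=+1.274 → step 36: x=-0.299, v=-0.221, θ₁=0.050, ω₁=-0.006, θ₂=0.039, ω₂=0.030
apply F[36]=+1.247 → step 37: x=-0.304, v=-0.204, θ₁=0.050, ω₁=-0.013, θ₂=0.040, ω₂=0.023
apply F[37]=+1.220 → step 38: x=-0.308, v=-0.188, θ₁=0.050, ω₁=-0.019, θ₂=0.040, ω₂=0.017
max |θ₂| = 0.044 ≤ 0.102 over all 39 states.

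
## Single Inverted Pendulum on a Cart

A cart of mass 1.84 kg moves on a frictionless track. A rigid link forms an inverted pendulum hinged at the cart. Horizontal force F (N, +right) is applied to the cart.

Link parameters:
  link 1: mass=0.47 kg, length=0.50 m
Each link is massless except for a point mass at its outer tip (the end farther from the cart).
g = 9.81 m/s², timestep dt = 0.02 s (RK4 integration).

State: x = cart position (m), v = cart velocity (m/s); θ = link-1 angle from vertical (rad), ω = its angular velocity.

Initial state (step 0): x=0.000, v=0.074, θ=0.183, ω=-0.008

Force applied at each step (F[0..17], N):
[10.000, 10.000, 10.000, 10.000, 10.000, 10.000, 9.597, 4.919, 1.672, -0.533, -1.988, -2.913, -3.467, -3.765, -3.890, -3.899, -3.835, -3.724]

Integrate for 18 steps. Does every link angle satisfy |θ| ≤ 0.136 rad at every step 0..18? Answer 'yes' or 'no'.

Answer: no

Derivation:
apply F[0]=+10.000 → step 1: x=0.002, v=0.173, θ=0.182, ω=-0.131
apply F[1]=+10.000 → step 2: x=0.007, v=0.272, θ=0.178, ω=-0.256
apply F[2]=+10.000 → step 3: x=0.013, v=0.371, θ=0.171, ω=-0.384
apply F[3]=+10.000 → step 4: x=0.022, v=0.471, θ=0.162, ω=-0.515
apply F[4]=+10.000 → step 5: x=0.032, v=0.572, θ=0.151, ω=-0.653
apply F[5]=+10.000 → step 6: x=0.045, v=0.673, θ=0.136, ω=-0.797
apply F[6]=+9.597 → step 7: x=0.059, v=0.771, θ=0.119, ω=-0.941
apply F[7]=+4.919 → step 8: x=0.075, v=0.819, θ=0.100, ω=-0.994
apply F[8]=+1.672 → step 9: x=0.092, v=0.833, θ=0.080, ω=-0.986
apply F[9]=-0.533 → step 10: x=0.108, v=0.824, θ=0.060, ω=-0.941
apply F[10]=-1.988 → step 11: x=0.124, v=0.800, θ=0.042, ω=-0.872
apply F[11]=-2.913 → step 12: x=0.140, v=0.766, θ=0.026, ω=-0.793
apply F[12]=-3.467 → step 13: x=0.155, v=0.728, θ=0.011, ω=-0.708
apply F[13]=-3.765 → step 14: x=0.169, v=0.687, θ=-0.003, ω=-0.625
apply F[14]=-3.890 → step 15: x=0.182, v=0.645, θ=-0.014, ω=-0.544
apply F[15]=-3.899 → step 16: x=0.195, v=0.603, θ=-0.024, ω=-0.469
apply F[16]=-3.835 → step 17: x=0.207, v=0.563, θ=-0.033, ω=-0.400
apply F[17]=-3.724 → step 18: x=0.217, v=0.525, θ=-0.040, ω=-0.337
Max |angle| over trajectory = 0.183 rad; bound = 0.136 → exceeded.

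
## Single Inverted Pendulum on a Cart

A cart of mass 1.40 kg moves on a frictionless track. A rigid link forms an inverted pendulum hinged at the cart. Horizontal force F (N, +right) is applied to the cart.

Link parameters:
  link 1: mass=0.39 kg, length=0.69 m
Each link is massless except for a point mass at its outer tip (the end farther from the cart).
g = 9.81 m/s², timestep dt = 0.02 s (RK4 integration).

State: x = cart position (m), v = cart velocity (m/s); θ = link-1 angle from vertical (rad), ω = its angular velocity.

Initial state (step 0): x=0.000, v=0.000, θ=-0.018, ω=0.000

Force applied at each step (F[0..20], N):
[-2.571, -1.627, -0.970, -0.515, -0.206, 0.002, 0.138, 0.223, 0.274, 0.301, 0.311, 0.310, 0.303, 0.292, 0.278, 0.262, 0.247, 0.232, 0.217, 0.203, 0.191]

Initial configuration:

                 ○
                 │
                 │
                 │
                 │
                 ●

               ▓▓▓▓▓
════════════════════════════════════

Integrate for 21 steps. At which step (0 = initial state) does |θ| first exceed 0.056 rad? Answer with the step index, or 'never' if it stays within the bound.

apply F[0]=-2.571 → step 1: x=-0.000, v=-0.036, θ=-0.018, ω=0.047
apply F[1]=-1.627 → step 2: x=-0.001, v=-0.058, θ=-0.016, ω=0.074
apply F[2]=-0.970 → step 3: x=-0.003, v=-0.071, θ=-0.015, ω=0.089
apply F[3]=-0.515 → step 4: x=-0.004, v=-0.078, θ=-0.013, ω=0.094
apply F[4]=-0.206 → step 5: x=-0.006, v=-0.080, θ=-0.011, ω=0.094
apply F[5]=+0.002 → step 6: x=-0.007, v=-0.079, θ=-0.009, ω=0.091
apply F[6]=+0.138 → step 7: x=-0.009, v=-0.077, θ=-0.007, ω=0.085
apply F[7]=+0.223 → step 8: x=-0.010, v=-0.073, θ=-0.006, ω=0.078
apply F[8]=+0.274 → step 9: x=-0.012, v=-0.069, θ=-0.004, ω=0.070
apply F[9]=+0.301 → step 10: x=-0.013, v=-0.065, θ=-0.003, ω=0.063
apply F[10]=+0.311 → step 11: x=-0.014, v=-0.060, θ=-0.002, ω=0.055
apply F[11]=+0.310 → step 12: x=-0.015, v=-0.056, θ=-0.001, ω=0.048
apply F[12]=+0.303 → step 13: x=-0.017, v=-0.051, θ=0.000, ω=0.042
apply F[13]=+0.292 → step 14: x=-0.018, v=-0.047, θ=0.001, ω=0.036
apply F[14]=+0.278 → step 15: x=-0.018, v=-0.043, θ=0.002, ω=0.031
apply F[15]=+0.262 → step 16: x=-0.019, v=-0.040, θ=0.002, ω=0.026
apply F[16]=+0.247 → step 17: x=-0.020, v=-0.036, θ=0.003, ω=0.022
apply F[17]=+0.232 → step 18: x=-0.021, v=-0.033, θ=0.003, ω=0.018
apply F[18]=+0.217 → step 19: x=-0.021, v=-0.030, θ=0.003, ω=0.015
apply F[19]=+0.203 → step 20: x=-0.022, v=-0.027, θ=0.004, ω=0.012
apply F[20]=+0.191 → step 21: x=-0.022, v=-0.025, θ=0.004, ω=0.009
max |θ| = 0.018 ≤ 0.056 over all 22 states.

Answer: never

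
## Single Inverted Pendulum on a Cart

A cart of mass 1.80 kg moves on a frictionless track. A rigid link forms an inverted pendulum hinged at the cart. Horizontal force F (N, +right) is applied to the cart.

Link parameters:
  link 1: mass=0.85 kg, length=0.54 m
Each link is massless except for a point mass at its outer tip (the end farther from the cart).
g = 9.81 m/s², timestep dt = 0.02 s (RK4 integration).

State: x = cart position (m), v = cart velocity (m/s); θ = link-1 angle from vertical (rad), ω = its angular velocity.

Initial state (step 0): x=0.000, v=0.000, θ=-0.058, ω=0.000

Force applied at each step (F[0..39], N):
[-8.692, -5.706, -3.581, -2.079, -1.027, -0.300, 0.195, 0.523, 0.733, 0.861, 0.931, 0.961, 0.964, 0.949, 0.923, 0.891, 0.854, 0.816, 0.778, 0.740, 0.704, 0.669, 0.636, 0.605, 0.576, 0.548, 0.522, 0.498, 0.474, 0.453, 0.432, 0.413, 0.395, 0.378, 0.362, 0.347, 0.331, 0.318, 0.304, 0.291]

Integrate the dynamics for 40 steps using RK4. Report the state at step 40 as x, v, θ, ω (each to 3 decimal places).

apply F[0]=-8.692 → step 1: x=-0.001, v=-0.091, θ=-0.057, ω=0.148
apply F[1]=-5.706 → step 2: x=-0.003, v=-0.149, θ=-0.053, ω=0.235
apply F[2]=-3.581 → step 3: x=-0.007, v=-0.185, θ=-0.048, ω=0.282
apply F[3]=-2.079 → step 4: x=-0.011, v=-0.203, θ=-0.042, ω=0.301
apply F[4]=-1.027 → step 5: x=-0.015, v=-0.211, θ=-0.036, ω=0.301
apply F[5]=-0.300 → step 6: x=-0.019, v=-0.212, θ=-0.030, ω=0.290
apply F[6]=+0.195 → step 7: x=-0.023, v=-0.207, θ=-0.024, ω=0.272
apply F[7]=+0.523 → step 8: x=-0.027, v=-0.199, θ=-0.019, ω=0.250
apply F[8]=+0.733 → step 9: x=-0.031, v=-0.190, θ=-0.014, ω=0.226
apply F[9]=+0.861 → step 10: x=-0.035, v=-0.179, θ=-0.010, ω=0.202
apply F[10]=+0.931 → step 11: x=-0.038, v=-0.168, θ=-0.006, ω=0.178
apply F[11]=+0.961 → step 12: x=-0.041, v=-0.157, θ=-0.003, ω=0.156
apply F[12]=+0.964 → step 13: x=-0.044, v=-0.146, θ=0.000, ω=0.135
apply F[13]=+0.949 → step 14: x=-0.047, v=-0.135, θ=0.003, ω=0.117
apply F[14]=+0.923 → step 15: x=-0.050, v=-0.126, θ=0.005, ω=0.100
apply F[15]=+0.891 → step 16: x=-0.052, v=-0.116, θ=0.007, ω=0.084
apply F[16]=+0.854 → step 17: x=-0.055, v=-0.107, θ=0.008, ω=0.071
apply F[17]=+0.816 → step 18: x=-0.057, v=-0.099, θ=0.009, ω=0.059
apply F[18]=+0.778 → step 19: x=-0.059, v=-0.091, θ=0.011, ω=0.048
apply F[19]=+0.740 → step 20: x=-0.060, v=-0.084, θ=0.011, ω=0.039
apply F[20]=+0.704 → step 21: x=-0.062, v=-0.077, θ=0.012, ω=0.031
apply F[21]=+0.669 → step 22: x=-0.063, v=-0.071, θ=0.013, ω=0.023
apply F[22]=+0.636 → step 23: x=-0.065, v=-0.065, θ=0.013, ω=0.017
apply F[23]=+0.605 → step 24: x=-0.066, v=-0.060, θ=0.013, ω=0.012
apply F[24]=+0.576 → step 25: x=-0.067, v=-0.055, θ=0.014, ω=0.007
apply F[25]=+0.548 → step 26: x=-0.068, v=-0.050, θ=0.014, ω=0.003
apply F[26]=+0.522 → step 27: x=-0.069, v=-0.045, θ=0.014, ω=-0.000
apply F[27]=+0.498 → step 28: x=-0.070, v=-0.041, θ=0.014, ω=-0.003
apply F[28]=+0.474 → step 29: x=-0.071, v=-0.037, θ=0.014, ω=-0.006
apply F[29]=+0.453 → step 30: x=-0.071, v=-0.033, θ=0.013, ω=-0.008
apply F[30]=+0.432 → step 31: x=-0.072, v=-0.030, θ=0.013, ω=-0.010
apply F[31]=+0.413 → step 32: x=-0.073, v=-0.026, θ=0.013, ω=-0.011
apply F[32]=+0.395 → step 33: x=-0.073, v=-0.023, θ=0.013, ω=-0.012
apply F[33]=+0.378 → step 34: x=-0.074, v=-0.020, θ=0.013, ω=-0.013
apply F[34]=+0.362 → step 35: x=-0.074, v=-0.017, θ=0.012, ω=-0.014
apply F[35]=+0.347 → step 36: x=-0.074, v=-0.014, θ=0.012, ω=-0.015
apply F[36]=+0.331 → step 37: x=-0.075, v=-0.012, θ=0.012, ω=-0.015
apply F[37]=+0.318 → step 38: x=-0.075, v=-0.009, θ=0.011, ω=-0.016
apply F[38]=+0.304 → step 39: x=-0.075, v=-0.007, θ=0.011, ω=-0.016
apply F[39]=+0.291 → step 40: x=-0.075, v=-0.005, θ=0.011, ω=-0.016

Answer: x=-0.075, v=-0.005, θ=0.011, ω=-0.016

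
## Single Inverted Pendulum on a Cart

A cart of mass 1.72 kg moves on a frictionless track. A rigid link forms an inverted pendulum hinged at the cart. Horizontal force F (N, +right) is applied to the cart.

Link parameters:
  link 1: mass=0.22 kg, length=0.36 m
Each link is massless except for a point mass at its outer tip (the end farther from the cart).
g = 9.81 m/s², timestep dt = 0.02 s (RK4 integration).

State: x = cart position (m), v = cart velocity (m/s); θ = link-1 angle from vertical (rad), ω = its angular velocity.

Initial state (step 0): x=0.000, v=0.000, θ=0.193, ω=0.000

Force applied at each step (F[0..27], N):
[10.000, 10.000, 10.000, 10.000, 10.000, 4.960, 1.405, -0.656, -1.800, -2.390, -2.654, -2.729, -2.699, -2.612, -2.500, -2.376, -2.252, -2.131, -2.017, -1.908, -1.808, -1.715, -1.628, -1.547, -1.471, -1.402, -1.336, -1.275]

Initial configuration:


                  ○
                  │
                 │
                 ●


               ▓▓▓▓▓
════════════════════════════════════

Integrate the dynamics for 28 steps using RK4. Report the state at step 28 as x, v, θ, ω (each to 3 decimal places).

Answer: x=0.207, v=0.159, θ=-0.050, ω=0.018

Derivation:
apply F[0]=+10.000 → step 1: x=0.001, v=0.111, θ=0.191, ω=-0.199
apply F[1]=+10.000 → step 2: x=0.004, v=0.222, θ=0.185, ω=-0.400
apply F[2]=+10.000 → step 3: x=0.010, v=0.334, θ=0.175, ω=-0.607
apply F[3]=+10.000 → step 4: x=0.018, v=0.445, θ=0.161, ω=-0.822
apply F[4]=+10.000 → step 5: x=0.028, v=0.558, θ=0.142, ω=-1.048
apply F[5]=+4.960 → step 6: x=0.040, v=0.612, θ=0.120, ω=-1.126
apply F[6]=+1.405 → step 7: x=0.052, v=0.626, θ=0.098, ω=-1.105
apply F[7]=-0.656 → step 8: x=0.064, v=0.616, θ=0.077, ω=-1.030
apply F[8]=-1.800 → step 9: x=0.076, v=0.594, θ=0.057, ω=-0.932
apply F[9]=-2.390 → step 10: x=0.088, v=0.565, θ=0.040, ω=-0.825
apply F[10]=-2.654 → step 11: x=0.099, v=0.533, θ=0.024, ω=-0.720
apply F[11]=-2.729 → step 12: x=0.109, v=0.501, θ=0.011, ω=-0.621
apply F[12]=-2.699 → step 13: x=0.119, v=0.469, θ=-0.001, ω=-0.531
apply F[13]=-2.612 → step 14: x=0.128, v=0.439, θ=-0.011, ω=-0.450
apply F[14]=-2.500 → step 15: x=0.137, v=0.411, θ=-0.019, ω=-0.379
apply F[15]=-2.376 → step 16: x=0.145, v=0.383, θ=-0.026, ω=-0.316
apply F[16]=-2.252 → step 17: x=0.152, v=0.358, θ=-0.032, ω=-0.261
apply F[17]=-2.131 → step 18: x=0.159, v=0.334, θ=-0.036, ω=-0.213
apply F[18]=-2.017 → step 19: x=0.165, v=0.312, θ=-0.040, ω=-0.171
apply F[19]=-1.908 → step 20: x=0.171, v=0.290, θ=-0.043, ω=-0.135
apply F[20]=-1.808 → step 21: x=0.177, v=0.271, θ=-0.046, ω=-0.104
apply F[21]=-1.715 → step 22: x=0.182, v=0.252, θ=-0.047, ω=-0.078
apply F[22]=-1.628 → step 23: x=0.187, v=0.234, θ=-0.049, ω=-0.055
apply F[23]=-1.547 → step 24: x=0.192, v=0.217, θ=-0.050, ω=-0.035
apply F[24]=-1.471 → step 25: x=0.196, v=0.201, θ=-0.050, ω=-0.018
apply F[25]=-1.402 → step 26: x=0.200, v=0.186, θ=-0.050, ω=-0.004
apply F[26]=-1.336 → step 27: x=0.203, v=0.172, θ=-0.050, ω=0.008
apply F[27]=-1.275 → step 28: x=0.207, v=0.159, θ=-0.050, ω=0.018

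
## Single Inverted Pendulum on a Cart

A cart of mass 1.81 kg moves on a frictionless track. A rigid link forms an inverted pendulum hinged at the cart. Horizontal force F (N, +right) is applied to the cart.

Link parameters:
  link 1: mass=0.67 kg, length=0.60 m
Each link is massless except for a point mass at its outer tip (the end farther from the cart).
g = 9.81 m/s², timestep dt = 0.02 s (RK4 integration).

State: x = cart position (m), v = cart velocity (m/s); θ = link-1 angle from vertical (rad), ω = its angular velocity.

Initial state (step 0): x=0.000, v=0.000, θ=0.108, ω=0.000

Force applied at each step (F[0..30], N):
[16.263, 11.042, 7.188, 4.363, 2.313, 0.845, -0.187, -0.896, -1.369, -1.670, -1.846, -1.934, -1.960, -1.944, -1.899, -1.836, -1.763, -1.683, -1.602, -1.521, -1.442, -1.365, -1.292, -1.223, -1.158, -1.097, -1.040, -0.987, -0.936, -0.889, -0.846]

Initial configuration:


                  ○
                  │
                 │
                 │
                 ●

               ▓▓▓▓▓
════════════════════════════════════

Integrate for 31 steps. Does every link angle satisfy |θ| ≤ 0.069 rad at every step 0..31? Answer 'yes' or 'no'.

apply F[0]=+16.263 → step 1: x=0.002, v=0.171, θ=0.106, ω=-0.249
apply F[1]=+11.042 → step 2: x=0.006, v=0.285, θ=0.099, ω=-0.405
apply F[2]=+7.188 → step 3: x=0.013, v=0.358, θ=0.090, ω=-0.494
apply F[3]=+4.363 → step 4: x=0.020, v=0.400, θ=0.080, ω=-0.536
apply F[4]=+2.313 → step 5: x=0.028, v=0.420, θ=0.069, ω=-0.545
apply F[5]=+0.845 → step 6: x=0.037, v=0.425, θ=0.058, ω=-0.533
apply F[6]=-0.187 → step 7: x=0.045, v=0.419, θ=0.048, ω=-0.506
apply F[7]=-0.896 → step 8: x=0.054, v=0.406, θ=0.038, ω=-0.470
apply F[8]=-1.369 → step 9: x=0.062, v=0.389, θ=0.029, ω=-0.430
apply F[9]=-1.670 → step 10: x=0.069, v=0.368, θ=0.021, ω=-0.388
apply F[10]=-1.846 → step 11: x=0.076, v=0.347, θ=0.013, ω=-0.347
apply F[11]=-1.934 → step 12: x=0.083, v=0.325, θ=0.007, ω=-0.306
apply F[12]=-1.960 → step 13: x=0.089, v=0.303, θ=0.001, ω=-0.269
apply F[13]=-1.944 → step 14: x=0.095, v=0.281, θ=-0.004, ω=-0.233
apply F[14]=-1.899 → step 15: x=0.101, v=0.261, θ=-0.008, ω=-0.201
apply F[15]=-1.836 → step 16: x=0.106, v=0.241, θ=-0.012, ω=-0.172
apply F[16]=-1.763 → step 17: x=0.110, v=0.223, θ=-0.015, ω=-0.145
apply F[17]=-1.683 → step 18: x=0.115, v=0.205, θ=-0.018, ω=-0.122
apply F[18]=-1.602 → step 19: x=0.118, v=0.189, θ=-0.020, ω=-0.101
apply F[19]=-1.521 → step 20: x=0.122, v=0.174, θ=-0.022, ω=-0.082
apply F[20]=-1.442 → step 21: x=0.125, v=0.160, θ=-0.023, ω=-0.066
apply F[21]=-1.365 → step 22: x=0.128, v=0.146, θ=-0.024, ω=-0.051
apply F[22]=-1.292 → step 23: x=0.131, v=0.134, θ=-0.025, ω=-0.039
apply F[23]=-1.223 → step 24: x=0.134, v=0.122, θ=-0.026, ω=-0.027
apply F[24]=-1.158 → step 25: x=0.136, v=0.111, θ=-0.026, ω=-0.018
apply F[25]=-1.097 → step 26: x=0.138, v=0.101, θ=-0.027, ω=-0.010
apply F[26]=-1.040 → step 27: x=0.140, v=0.091, θ=-0.027, ω=-0.002
apply F[27]=-0.987 → step 28: x=0.142, v=0.082, θ=-0.027, ω=0.004
apply F[28]=-0.936 → step 29: x=0.144, v=0.074, θ=-0.027, ω=0.009
apply F[29]=-0.889 → step 30: x=0.145, v=0.066, θ=-0.026, ω=0.013
apply F[30]=-0.846 → step 31: x=0.146, v=0.059, θ=-0.026, ω=0.017
Max |angle| over trajectory = 0.108 rad; bound = 0.069 → exceeded.

Answer: no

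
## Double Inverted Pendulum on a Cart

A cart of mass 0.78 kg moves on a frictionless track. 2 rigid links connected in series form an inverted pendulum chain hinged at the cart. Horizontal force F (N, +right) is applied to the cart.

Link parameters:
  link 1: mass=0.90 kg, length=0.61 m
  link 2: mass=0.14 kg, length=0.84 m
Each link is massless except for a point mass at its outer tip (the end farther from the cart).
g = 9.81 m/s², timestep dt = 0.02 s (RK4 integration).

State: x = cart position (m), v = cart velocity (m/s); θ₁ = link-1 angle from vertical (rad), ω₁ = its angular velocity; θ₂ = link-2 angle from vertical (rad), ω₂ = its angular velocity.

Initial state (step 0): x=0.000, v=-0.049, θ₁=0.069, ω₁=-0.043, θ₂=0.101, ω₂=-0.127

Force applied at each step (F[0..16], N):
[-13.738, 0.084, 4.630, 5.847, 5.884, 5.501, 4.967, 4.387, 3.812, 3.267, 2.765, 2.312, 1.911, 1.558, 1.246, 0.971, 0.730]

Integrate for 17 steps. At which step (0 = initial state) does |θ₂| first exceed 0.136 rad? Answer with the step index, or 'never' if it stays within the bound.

apply F[0]=-13.738 → step 1: x=-0.005, v=-0.417, θ₁=0.074, ω₁=0.580, θ₂=0.099, ω₂=-0.120
apply F[1]=+0.084 → step 2: x=-0.013, v=-0.435, θ₁=0.087, ω₁=0.635, θ₂=0.096, ω₂=-0.116
apply F[2]=+4.630 → step 3: x=-0.021, v=-0.341, θ₁=0.098, ω₁=0.511, θ₂=0.094, ω₂=-0.115
apply F[3]=+5.847 → step 4: x=-0.027, v=-0.219, θ₁=0.107, ω₁=0.346, θ₂=0.092, ω₂=-0.118
apply F[4]=+5.884 → step 5: x=-0.030, v=-0.099, θ₁=0.112, ω₁=0.185, θ₂=0.089, ω₂=-0.123
apply F[5]=+5.501 → step 6: x=-0.031, v=0.011, θ₁=0.114, ω₁=0.044, θ₂=0.087, ω₂=-0.131
apply F[6]=+4.967 → step 7: x=-0.029, v=0.107, θ₁=0.114, ω₁=-0.075, θ₂=0.084, ω₂=-0.139
apply F[7]=+4.387 → step 8: x=-0.026, v=0.189, θ₁=0.111, ω₁=-0.170, θ₂=0.081, ω₂=-0.147
apply F[8]=+3.812 → step 9: x=-0.022, v=0.258, θ₁=0.107, ω₁=-0.245, θ₂=0.078, ω₂=-0.155
apply F[9]=+3.267 → step 10: x=-0.016, v=0.314, θ₁=0.102, ω₁=-0.301, θ₂=0.075, ω₂=-0.163
apply F[10]=+2.765 → step 11: x=-0.010, v=0.359, θ₁=0.095, ω₁=-0.342, θ₂=0.072, ω₂=-0.170
apply F[11]=+2.312 → step 12: x=-0.002, v=0.394, θ₁=0.088, ω₁=-0.368, θ₂=0.068, ω₂=-0.176
apply F[12]=+1.911 → step 13: x=0.006, v=0.421, θ₁=0.081, ω₁=-0.384, θ₂=0.064, ω₂=-0.181
apply F[13]=+1.558 → step 14: x=0.015, v=0.441, θ₁=0.073, ω₁=-0.392, θ₂=0.061, ω₂=-0.185
apply F[14]=+1.246 → step 15: x=0.024, v=0.455, θ₁=0.065, ω₁=-0.392, θ₂=0.057, ω₂=-0.187
apply F[15]=+0.971 → step 16: x=0.033, v=0.464, θ₁=0.057, ω₁=-0.387, θ₂=0.053, ω₂=-0.189
apply F[16]=+0.730 → step 17: x=0.042, v=0.469, θ₁=0.050, ω₁=-0.377, θ₂=0.050, ω₂=-0.190
max |θ₂| = 0.101 ≤ 0.136 over all 18 states.

Answer: never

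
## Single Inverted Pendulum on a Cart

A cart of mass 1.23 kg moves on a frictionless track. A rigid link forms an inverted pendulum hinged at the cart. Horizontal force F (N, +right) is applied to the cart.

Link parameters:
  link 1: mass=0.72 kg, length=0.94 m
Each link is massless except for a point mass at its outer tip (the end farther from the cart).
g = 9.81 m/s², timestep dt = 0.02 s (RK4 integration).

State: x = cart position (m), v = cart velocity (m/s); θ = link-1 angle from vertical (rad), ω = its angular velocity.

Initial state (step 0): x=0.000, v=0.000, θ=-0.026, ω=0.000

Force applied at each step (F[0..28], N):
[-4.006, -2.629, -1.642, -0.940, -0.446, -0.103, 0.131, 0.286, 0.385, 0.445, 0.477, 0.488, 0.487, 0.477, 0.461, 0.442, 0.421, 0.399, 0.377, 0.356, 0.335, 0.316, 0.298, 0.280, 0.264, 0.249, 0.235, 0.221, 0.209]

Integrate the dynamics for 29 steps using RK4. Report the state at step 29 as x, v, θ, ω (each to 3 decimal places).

apply F[0]=-4.006 → step 1: x=-0.001, v=-0.062, θ=-0.025, ω=0.061
apply F[1]=-2.629 → step 2: x=-0.002, v=-0.102, θ=-0.024, ω=0.098
apply F[2]=-1.642 → step 3: x=-0.005, v=-0.126, θ=-0.022, ω=0.119
apply F[3]=-0.940 → step 4: x=-0.007, v=-0.139, θ=-0.019, ω=0.128
apply F[4]=-0.446 → step 5: x=-0.010, v=-0.144, θ=-0.017, ω=0.130
apply F[5]=-0.103 → step 6: x=-0.013, v=-0.144, θ=-0.014, ω=0.127
apply F[6]=+0.131 → step 7: x=-0.016, v=-0.141, θ=-0.012, ω=0.120
apply F[7]=+0.286 → step 8: x=-0.019, v=-0.135, θ=-0.009, ω=0.112
apply F[8]=+0.385 → step 9: x=-0.021, v=-0.128, θ=-0.007, ω=0.103
apply F[9]=+0.445 → step 10: x=-0.024, v=-0.120, θ=-0.005, ω=0.093
apply F[10]=+0.477 → step 11: x=-0.026, v=-0.111, θ=-0.003, ω=0.083
apply F[11]=+0.488 → step 12: x=-0.028, v=-0.103, θ=-0.002, ω=0.074
apply F[12]=+0.487 → step 13: x=-0.030, v=-0.095, θ=-0.000, ω=0.065
apply F[13]=+0.477 → step 14: x=-0.032, v=-0.087, θ=0.001, ω=0.057
apply F[14]=+0.461 → step 15: x=-0.034, v=-0.080, θ=0.002, ω=0.050
apply F[15]=+0.442 → step 16: x=-0.035, v=-0.073, θ=0.003, ω=0.043
apply F[16]=+0.421 → step 17: x=-0.036, v=-0.067, θ=0.004, ω=0.036
apply F[17]=+0.399 → step 18: x=-0.038, v=-0.061, θ=0.004, ω=0.031
apply F[18]=+0.377 → step 19: x=-0.039, v=-0.055, θ=0.005, ω=0.026
apply F[19]=+0.356 → step 20: x=-0.040, v=-0.050, θ=0.005, ω=0.021
apply F[20]=+0.335 → step 21: x=-0.041, v=-0.045, θ=0.006, ω=0.017
apply F[21]=+0.316 → step 22: x=-0.042, v=-0.041, θ=0.006, ω=0.014
apply F[22]=+0.298 → step 23: x=-0.043, v=-0.036, θ=0.006, ω=0.011
apply F[23]=+0.280 → step 24: x=-0.043, v=-0.033, θ=0.006, ω=0.008
apply F[24]=+0.264 → step 25: x=-0.044, v=-0.029, θ=0.007, ω=0.006
apply F[25]=+0.249 → step 26: x=-0.044, v=-0.026, θ=0.007, ω=0.004
apply F[26]=+0.235 → step 27: x=-0.045, v=-0.023, θ=0.007, ω=0.002
apply F[27]=+0.221 → step 28: x=-0.045, v=-0.020, θ=0.007, ω=0.000
apply F[28]=+0.209 → step 29: x=-0.046, v=-0.017, θ=0.007, ω=-0.001

Answer: x=-0.046, v=-0.017, θ=0.007, ω=-0.001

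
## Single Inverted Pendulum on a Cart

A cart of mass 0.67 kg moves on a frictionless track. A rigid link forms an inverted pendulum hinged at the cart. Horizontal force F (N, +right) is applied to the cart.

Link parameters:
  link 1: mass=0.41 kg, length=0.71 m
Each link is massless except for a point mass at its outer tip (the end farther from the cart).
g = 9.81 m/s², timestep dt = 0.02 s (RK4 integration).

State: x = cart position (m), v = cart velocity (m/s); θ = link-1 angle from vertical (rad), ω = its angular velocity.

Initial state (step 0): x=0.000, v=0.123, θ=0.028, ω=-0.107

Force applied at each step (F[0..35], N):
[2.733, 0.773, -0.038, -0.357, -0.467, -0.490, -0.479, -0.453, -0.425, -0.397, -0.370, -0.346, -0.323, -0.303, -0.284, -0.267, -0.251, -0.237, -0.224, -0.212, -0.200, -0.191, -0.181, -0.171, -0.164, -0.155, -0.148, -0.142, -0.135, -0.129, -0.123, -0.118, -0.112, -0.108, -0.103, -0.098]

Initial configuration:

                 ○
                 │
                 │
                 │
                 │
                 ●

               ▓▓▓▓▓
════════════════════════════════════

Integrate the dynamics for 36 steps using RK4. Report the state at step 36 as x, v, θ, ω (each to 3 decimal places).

Answer: x=0.060, v=0.004, θ=-0.009, ω=0.014

Derivation:
apply F[0]=+2.733 → step 1: x=0.003, v=0.201, θ=0.025, ω=-0.210
apply F[1]=+0.773 → step 2: x=0.007, v=0.222, θ=0.020, ω=-0.232
apply F[2]=-0.038 → step 3: x=0.012, v=0.218, θ=0.016, ω=-0.223
apply F[3]=-0.357 → step 4: x=0.016, v=0.206, θ=0.012, ω=-0.202
apply F[4]=-0.467 → step 5: x=0.020, v=0.191, θ=0.008, ω=-0.178
apply F[5]=-0.490 → step 6: x=0.024, v=0.176, θ=0.005, ω=-0.154
apply F[6]=-0.479 → step 7: x=0.027, v=0.161, θ=0.002, ω=-0.133
apply F[7]=-0.453 → step 8: x=0.030, v=0.147, θ=-0.001, ω=-0.114
apply F[8]=-0.425 → step 9: x=0.033, v=0.135, θ=-0.003, ω=-0.097
apply F[9]=-0.397 → step 10: x=0.036, v=0.124, θ=-0.005, ω=-0.082
apply F[10]=-0.370 → step 11: x=0.038, v=0.113, θ=-0.006, ω=-0.069
apply F[11]=-0.346 → step 12: x=0.040, v=0.104, θ=-0.007, ω=-0.057
apply F[12]=-0.323 → step 13: x=0.042, v=0.095, θ=-0.008, ω=-0.047
apply F[13]=-0.303 → step 14: x=0.044, v=0.087, θ=-0.009, ω=-0.038
apply F[14]=-0.284 → step 15: x=0.046, v=0.080, θ=-0.010, ω=-0.031
apply F[15]=-0.267 → step 16: x=0.047, v=0.073, θ=-0.011, ω=-0.024
apply F[16]=-0.251 → step 17: x=0.049, v=0.067, θ=-0.011, ω=-0.018
apply F[17]=-0.237 → step 18: x=0.050, v=0.061, θ=-0.011, ω=-0.013
apply F[18]=-0.224 → step 19: x=0.051, v=0.056, θ=-0.012, ω=-0.009
apply F[19]=-0.212 → step 20: x=0.052, v=0.051, θ=-0.012, ω=-0.005
apply F[20]=-0.200 → step 21: x=0.053, v=0.046, θ=-0.012, ω=-0.002
apply F[21]=-0.191 → step 22: x=0.054, v=0.042, θ=-0.012, ω=0.001
apply F[22]=-0.181 → step 23: x=0.055, v=0.038, θ=-0.012, ω=0.003
apply F[23]=-0.171 → step 24: x=0.055, v=0.034, θ=-0.012, ω=0.005
apply F[24]=-0.164 → step 25: x=0.056, v=0.031, θ=-0.012, ω=0.007
apply F[25]=-0.155 → step 26: x=0.057, v=0.028, θ=-0.011, ω=0.008
apply F[26]=-0.148 → step 27: x=0.057, v=0.024, θ=-0.011, ω=0.009
apply F[27]=-0.142 → step 28: x=0.058, v=0.022, θ=-0.011, ω=0.010
apply F[28]=-0.135 → step 29: x=0.058, v=0.019, θ=-0.011, ω=0.011
apply F[29]=-0.129 → step 30: x=0.058, v=0.016, θ=-0.011, ω=0.012
apply F[30]=-0.123 → step 31: x=0.059, v=0.014, θ=-0.010, ω=0.013
apply F[31]=-0.118 → step 32: x=0.059, v=0.012, θ=-0.010, ω=0.013
apply F[32]=-0.112 → step 33: x=0.059, v=0.009, θ=-0.010, ω=0.013
apply F[33]=-0.108 → step 34: x=0.059, v=0.007, θ=-0.010, ω=0.013
apply F[34]=-0.103 → step 35: x=0.059, v=0.005, θ=-0.009, ω=0.014
apply F[35]=-0.098 → step 36: x=0.060, v=0.004, θ=-0.009, ω=0.014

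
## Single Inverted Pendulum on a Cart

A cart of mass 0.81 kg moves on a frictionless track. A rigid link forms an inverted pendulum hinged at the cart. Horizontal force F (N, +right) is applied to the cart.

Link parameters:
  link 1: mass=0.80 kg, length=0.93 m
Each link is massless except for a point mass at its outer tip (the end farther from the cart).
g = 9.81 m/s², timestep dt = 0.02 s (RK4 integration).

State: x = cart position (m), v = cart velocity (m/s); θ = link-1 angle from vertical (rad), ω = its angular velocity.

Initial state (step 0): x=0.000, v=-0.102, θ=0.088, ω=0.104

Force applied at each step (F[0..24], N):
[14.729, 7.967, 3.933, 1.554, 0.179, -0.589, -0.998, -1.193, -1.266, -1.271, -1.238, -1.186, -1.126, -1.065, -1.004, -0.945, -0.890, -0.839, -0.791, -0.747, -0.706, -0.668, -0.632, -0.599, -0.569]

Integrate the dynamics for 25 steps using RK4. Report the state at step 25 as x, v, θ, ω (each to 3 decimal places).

Answer: x=0.140, v=0.075, θ=-0.021, ω=-0.010

Derivation:
apply F[0]=+14.729 → step 1: x=0.001, v=0.242, θ=0.087, ω=-0.246
apply F[1]=+7.967 → step 2: x=0.008, v=0.422, θ=0.080, ω=-0.421
apply F[2]=+3.933 → step 3: x=0.017, v=0.504, θ=0.071, ω=-0.493
apply F[3]=+1.554 → step 4: x=0.028, v=0.530, θ=0.061, ω=-0.507
apply F[4]=+0.179 → step 5: x=0.038, v=0.524, θ=0.051, ω=-0.489
apply F[5]=-0.589 → step 6: x=0.048, v=0.501, θ=0.041, ω=-0.454
apply F[6]=-0.998 → step 7: x=0.058, v=0.469, θ=0.033, ω=-0.412
apply F[7]=-1.193 → step 8: x=0.067, v=0.434, θ=0.025, ω=-0.369
apply F[8]=-1.266 → step 9: x=0.075, v=0.399, θ=0.018, ω=-0.326
apply F[9]=-1.271 → step 10: x=0.083, v=0.364, θ=0.012, ω=-0.286
apply F[10]=-1.238 → step 11: x=0.090, v=0.332, θ=0.007, ω=-0.250
apply F[11]=-1.186 → step 12: x=0.096, v=0.302, θ=0.002, ω=-0.216
apply F[12]=-1.126 → step 13: x=0.102, v=0.274, θ=-0.002, ω=-0.187
apply F[13]=-1.065 → step 14: x=0.107, v=0.249, θ=-0.006, ω=-0.160
apply F[14]=-1.004 → step 15: x=0.112, v=0.225, θ=-0.009, ω=-0.136
apply F[15]=-0.945 → step 16: x=0.116, v=0.204, θ=-0.011, ω=-0.115
apply F[16]=-0.890 → step 17: x=0.120, v=0.184, θ=-0.013, ω=-0.097
apply F[17]=-0.839 → step 18: x=0.124, v=0.166, θ=-0.015, ω=-0.081
apply F[18]=-0.791 → step 19: x=0.127, v=0.150, θ=-0.016, ω=-0.066
apply F[19]=-0.747 → step 20: x=0.130, v=0.135, θ=-0.018, ω=-0.054
apply F[20]=-0.706 → step 21: x=0.132, v=0.121, θ=-0.019, ω=-0.042
apply F[21]=-0.668 → step 22: x=0.135, v=0.108, θ=-0.019, ω=-0.033
apply F[22]=-0.632 → step 23: x=0.137, v=0.096, θ=-0.020, ω=-0.024
apply F[23]=-0.599 → step 24: x=0.139, v=0.085, θ=-0.020, ω=-0.017
apply F[24]=-0.569 → step 25: x=0.140, v=0.075, θ=-0.021, ω=-0.010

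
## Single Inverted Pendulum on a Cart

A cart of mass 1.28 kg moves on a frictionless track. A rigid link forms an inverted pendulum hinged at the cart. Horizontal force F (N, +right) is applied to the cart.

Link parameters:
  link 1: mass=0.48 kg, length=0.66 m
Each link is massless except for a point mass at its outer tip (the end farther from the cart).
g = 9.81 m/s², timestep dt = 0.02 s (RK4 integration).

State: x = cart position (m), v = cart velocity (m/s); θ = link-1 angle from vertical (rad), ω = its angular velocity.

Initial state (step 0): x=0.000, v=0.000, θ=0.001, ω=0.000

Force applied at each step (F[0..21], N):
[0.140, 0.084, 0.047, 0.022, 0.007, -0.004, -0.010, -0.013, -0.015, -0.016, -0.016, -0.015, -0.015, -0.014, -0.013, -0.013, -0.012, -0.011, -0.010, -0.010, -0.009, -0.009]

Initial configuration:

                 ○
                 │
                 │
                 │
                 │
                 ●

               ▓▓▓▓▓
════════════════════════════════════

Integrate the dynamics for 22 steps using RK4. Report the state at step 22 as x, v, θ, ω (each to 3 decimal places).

Answer: x=0.001, v=0.001, θ=-0.000, ω=-0.000

Derivation:
apply F[0]=+0.140 → step 1: x=0.000, v=0.002, θ=0.001, ω=-0.003
apply F[1]=+0.084 → step 2: x=0.000, v=0.003, θ=0.001, ω=-0.005
apply F[2]=+0.047 → step 3: x=0.000, v=0.004, θ=0.001, ω=-0.005
apply F[3]=+0.022 → step 4: x=0.000, v=0.004, θ=0.001, ω=-0.005
apply F[4]=+0.007 → step 5: x=0.000, v=0.004, θ=0.001, ω=-0.005
apply F[5]=-0.004 → step 6: x=0.000, v=0.004, θ=0.000, ω=-0.005
apply F[6]=-0.010 → step 7: x=0.000, v=0.004, θ=0.000, ω=-0.005
apply F[7]=-0.013 → step 8: x=0.001, v=0.004, θ=0.000, ω=-0.004
apply F[8]=-0.015 → step 9: x=0.001, v=0.004, θ=0.000, ω=-0.004
apply F[9]=-0.016 → step 10: x=0.001, v=0.003, θ=0.000, ω=-0.003
apply F[10]=-0.016 → step 11: x=0.001, v=0.003, θ=0.000, ω=-0.003
apply F[11]=-0.015 → step 12: x=0.001, v=0.003, θ=0.000, ω=-0.003
apply F[12]=-0.015 → step 13: x=0.001, v=0.003, θ=-0.000, ω=-0.002
apply F[13]=-0.014 → step 14: x=0.001, v=0.002, θ=-0.000, ω=-0.002
apply F[14]=-0.013 → step 15: x=0.001, v=0.002, θ=-0.000, ω=-0.002
apply F[15]=-0.013 → step 16: x=0.001, v=0.002, θ=-0.000, ω=-0.001
apply F[16]=-0.012 → step 17: x=0.001, v=0.002, θ=-0.000, ω=-0.001
apply F[17]=-0.011 → step 18: x=0.001, v=0.002, θ=-0.000, ω=-0.001
apply F[18]=-0.010 → step 19: x=0.001, v=0.002, θ=-0.000, ω=-0.001
apply F[19]=-0.010 → step 20: x=0.001, v=0.001, θ=-0.000, ω=-0.001
apply F[20]=-0.009 → step 21: x=0.001, v=0.001, θ=-0.000, ω=-0.000
apply F[21]=-0.009 → step 22: x=0.001, v=0.001, θ=-0.000, ω=-0.000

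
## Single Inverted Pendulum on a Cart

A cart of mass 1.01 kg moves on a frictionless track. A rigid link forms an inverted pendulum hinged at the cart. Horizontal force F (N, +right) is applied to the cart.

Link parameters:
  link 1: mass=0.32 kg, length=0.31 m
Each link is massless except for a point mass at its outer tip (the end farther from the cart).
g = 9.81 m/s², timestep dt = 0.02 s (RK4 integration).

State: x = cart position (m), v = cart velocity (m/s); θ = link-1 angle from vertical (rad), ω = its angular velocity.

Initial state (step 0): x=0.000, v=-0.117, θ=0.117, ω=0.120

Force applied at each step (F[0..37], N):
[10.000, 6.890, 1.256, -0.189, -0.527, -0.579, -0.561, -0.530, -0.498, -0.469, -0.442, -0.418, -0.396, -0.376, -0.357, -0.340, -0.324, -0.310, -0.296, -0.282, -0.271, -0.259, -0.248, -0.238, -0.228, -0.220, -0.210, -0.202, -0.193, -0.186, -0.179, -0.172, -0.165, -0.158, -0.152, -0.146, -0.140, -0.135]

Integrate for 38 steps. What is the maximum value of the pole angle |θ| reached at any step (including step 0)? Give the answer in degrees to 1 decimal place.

apply F[0]=+10.000 → step 1: x=-0.000, v=0.073, θ=0.114, ω=-0.415
apply F[1]=+6.890 → step 2: x=0.002, v=0.202, θ=0.102, ω=-0.761
apply F[2]=+1.256 → step 3: x=0.007, v=0.221, θ=0.087, ω=-0.763
apply F[3]=-0.189 → step 4: x=0.011, v=0.213, θ=0.073, ω=-0.685
apply F[4]=-0.527 → step 5: x=0.015, v=0.198, θ=0.060, ω=-0.596
apply F[5]=-0.579 → step 6: x=0.019, v=0.184, θ=0.049, ω=-0.515
apply F[6]=-0.561 → step 7: x=0.022, v=0.170, θ=0.039, ω=-0.442
apply F[7]=-0.530 → step 8: x=0.026, v=0.157, θ=0.031, ω=-0.380
apply F[8]=-0.498 → step 9: x=0.029, v=0.146, θ=0.024, ω=-0.325
apply F[9]=-0.469 → step 10: x=0.031, v=0.135, θ=0.018, ω=-0.278
apply F[10]=-0.442 → step 11: x=0.034, v=0.125, θ=0.013, ω=-0.237
apply F[11]=-0.418 → step 12: x=0.036, v=0.116, θ=0.008, ω=-0.201
apply F[12]=-0.396 → step 13: x=0.039, v=0.108, θ=0.005, ω=-0.171
apply F[13]=-0.376 → step 14: x=0.041, v=0.101, θ=0.002, ω=-0.144
apply F[14]=-0.357 → step 15: x=0.043, v=0.093, θ=-0.001, ω=-0.121
apply F[15]=-0.340 → step 16: x=0.045, v=0.087, θ=-0.003, ω=-0.101
apply F[16]=-0.324 → step 17: x=0.046, v=0.081, θ=-0.005, ω=-0.084
apply F[17]=-0.310 → step 18: x=0.048, v=0.075, θ=-0.007, ω=-0.069
apply F[18]=-0.296 → step 19: x=0.049, v=0.070, θ=-0.008, ω=-0.056
apply F[19]=-0.282 → step 20: x=0.051, v=0.064, θ=-0.009, ω=-0.045
apply F[20]=-0.271 → step 21: x=0.052, v=0.060, θ=-0.010, ω=-0.036
apply F[21]=-0.259 → step 22: x=0.053, v=0.055, θ=-0.010, ω=-0.028
apply F[22]=-0.248 → step 23: x=0.054, v=0.051, θ=-0.011, ω=-0.021
apply F[23]=-0.238 → step 24: x=0.055, v=0.047, θ=-0.011, ω=-0.015
apply F[24]=-0.228 → step 25: x=0.056, v=0.043, θ=-0.011, ω=-0.010
apply F[25]=-0.220 → step 26: x=0.057, v=0.039, θ=-0.012, ω=-0.005
apply F[26]=-0.210 → step 27: x=0.057, v=0.036, θ=-0.012, ω=-0.002
apply F[27]=-0.202 → step 28: x=0.058, v=0.033, θ=-0.012, ω=0.001
apply F[28]=-0.193 → step 29: x=0.059, v=0.030, θ=-0.012, ω=0.004
apply F[29]=-0.186 → step 30: x=0.059, v=0.027, θ=-0.012, ω=0.006
apply F[30]=-0.179 → step 31: x=0.060, v=0.024, θ=-0.011, ω=0.008
apply F[31]=-0.172 → step 32: x=0.060, v=0.021, θ=-0.011, ω=0.010
apply F[32]=-0.165 → step 33: x=0.061, v=0.019, θ=-0.011, ω=0.011
apply F[33]=-0.158 → step 34: x=0.061, v=0.016, θ=-0.011, ω=0.012
apply F[34]=-0.152 → step 35: x=0.061, v=0.014, θ=-0.011, ω=0.013
apply F[35]=-0.146 → step 36: x=0.062, v=0.012, θ=-0.010, ω=0.013
apply F[36]=-0.140 → step 37: x=0.062, v=0.009, θ=-0.010, ω=0.014
apply F[37]=-0.135 → step 38: x=0.062, v=0.007, θ=-0.010, ω=0.014
Max |angle| over trajectory = 0.117 rad = 6.7°.

Answer: 6.7°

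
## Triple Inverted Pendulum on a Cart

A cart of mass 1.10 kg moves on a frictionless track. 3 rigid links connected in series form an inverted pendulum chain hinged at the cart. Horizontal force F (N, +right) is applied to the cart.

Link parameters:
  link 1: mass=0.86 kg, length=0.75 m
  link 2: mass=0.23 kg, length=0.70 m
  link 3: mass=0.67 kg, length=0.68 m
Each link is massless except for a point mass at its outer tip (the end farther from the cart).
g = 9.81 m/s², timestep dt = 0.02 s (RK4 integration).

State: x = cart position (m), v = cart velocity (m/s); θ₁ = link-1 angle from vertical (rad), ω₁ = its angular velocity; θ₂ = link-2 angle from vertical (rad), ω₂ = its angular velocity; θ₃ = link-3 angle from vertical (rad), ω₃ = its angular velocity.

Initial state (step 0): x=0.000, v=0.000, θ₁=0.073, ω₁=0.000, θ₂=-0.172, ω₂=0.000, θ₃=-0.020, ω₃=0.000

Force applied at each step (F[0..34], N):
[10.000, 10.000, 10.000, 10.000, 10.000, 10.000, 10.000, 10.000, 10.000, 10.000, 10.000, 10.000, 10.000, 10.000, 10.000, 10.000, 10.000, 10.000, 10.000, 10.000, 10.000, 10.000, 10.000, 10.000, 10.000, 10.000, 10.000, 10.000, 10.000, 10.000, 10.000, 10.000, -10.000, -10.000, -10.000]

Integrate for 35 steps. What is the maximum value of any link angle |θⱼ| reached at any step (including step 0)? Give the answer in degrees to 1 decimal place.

apply F[0]=+10.000 → step 1: x=0.002, v=0.160, θ₁=0.072, ω₁=-0.133, θ₂=-0.174, ω₂=-0.246, θ₃=-0.018, ω₃=0.156
apply F[1]=+10.000 → step 2: x=0.006, v=0.321, θ₁=0.068, ω₁=-0.270, θ₂=-0.182, ω₂=-0.494, θ₃=-0.014, ω₃=0.316
apply F[2]=+10.000 → step 3: x=0.014, v=0.484, θ₁=0.061, ω₁=-0.413, θ₂=-0.194, ω₂=-0.746, θ₃=-0.006, ω₃=0.484
apply F[3]=+10.000 → step 4: x=0.026, v=0.650, θ₁=0.051, ω₁=-0.565, θ₂=-0.212, ω₂=-1.000, θ₃=0.006, ω₃=0.660
apply F[4]=+10.000 → step 5: x=0.040, v=0.820, θ₁=0.038, ω₁=-0.729, θ₂=-0.234, ω₂=-1.252, θ₃=0.021, ω₃=0.842
apply F[5]=+10.000 → step 6: x=0.059, v=0.995, θ₁=0.022, ω₁=-0.910, θ₂=-0.262, ω₂=-1.494, θ₃=0.039, ω₃=1.023
apply F[6]=+10.000 → step 7: x=0.080, v=1.174, θ₁=0.002, ω₁=-1.109, θ₂=-0.294, ω₂=-1.717, θ₃=0.062, ω₃=1.192
apply F[7]=+10.000 → step 8: x=0.106, v=1.357, θ₁=-0.023, ω₁=-1.328, θ₂=-0.330, ω₂=-1.909, θ₃=0.087, ω₃=1.340
apply F[8]=+10.000 → step 9: x=0.135, v=1.545, θ₁=-0.052, ω₁=-1.568, θ₂=-0.370, ω₂=-2.062, θ₃=0.115, ω₃=1.456
apply F[9]=+10.000 → step 10: x=0.167, v=1.736, θ₁=-0.086, ω₁=-1.827, θ₂=-0.412, ω₂=-2.170, θ₃=0.145, ω₃=1.534
apply F[10]=+10.000 → step 11: x=0.204, v=1.928, θ₁=-0.125, ω₁=-2.104, θ₂=-0.456, ω₂=-2.231, θ₃=0.176, ω₃=1.570
apply F[11]=+10.000 → step 12: x=0.245, v=2.120, θ₁=-0.170, ω₁=-2.397, θ₂=-0.501, ω₂=-2.246, θ₃=0.207, ω₃=1.562
apply F[12]=+10.000 → step 13: x=0.289, v=2.308, θ₁=-0.221, ω₁=-2.700, θ₂=-0.546, ω₂=-2.216, θ₃=0.238, ω₃=1.511
apply F[13]=+10.000 → step 14: x=0.337, v=2.490, θ₁=-0.278, ω₁=-3.009, θ₂=-0.590, ω₂=-2.148, θ₃=0.268, ω₃=1.416
apply F[14]=+10.000 → step 15: x=0.388, v=2.661, θ₁=-0.341, ω₁=-3.318, θ₂=-0.632, ω₂=-2.045, θ₃=0.295, ω₃=1.279
apply F[15]=+10.000 → step 16: x=0.443, v=2.816, θ₁=-0.411, ω₁=-3.620, θ₂=-0.671, ω₂=-1.917, θ₃=0.318, ω₃=1.098
apply F[16]=+10.000 → step 17: x=0.501, v=2.950, θ₁=-0.486, ω₁=-3.910, θ₂=-0.708, ω₂=-1.773, θ₃=0.338, ω₃=0.875
apply F[17]=+10.000 → step 18: x=0.561, v=3.059, θ₁=-0.567, ω₁=-4.182, θ₂=-0.742, ω₂=-1.623, θ₃=0.353, ω₃=0.612
apply F[18]=+10.000 → step 19: x=0.623, v=3.140, θ₁=-0.653, ω₁=-4.433, θ₂=-0.773, ω₂=-1.477, θ₃=0.362, ω₃=0.310
apply F[19]=+10.000 → step 20: x=0.686, v=3.192, θ₁=-0.744, ω₁=-4.661, θ₂=-0.801, ω₂=-1.345, θ₃=0.365, ω₃=-0.026
apply F[20]=+10.000 → step 21: x=0.750, v=3.212, θ₁=-0.839, ω₁=-4.869, θ₂=-0.827, ω₂=-1.233, θ₃=0.361, ω₃=-0.394
apply F[21]=+10.000 → step 22: x=0.815, v=3.203, θ₁=-0.939, ω₁=-5.059, θ₂=-0.851, ω₂=-1.147, θ₃=0.349, ω₃=-0.787
apply F[22]=+10.000 → step 23: x=0.878, v=3.164, θ₁=-1.042, ω₁=-5.235, θ₂=-0.873, ω₂=-1.086, θ₃=0.330, ω₃=-1.205
apply F[23]=+10.000 → step 24: x=0.941, v=3.096, θ₁=-1.148, ω₁=-5.403, θ₂=-0.894, ω₂=-1.051, θ₃=0.301, ω₃=-1.643
apply F[24]=+10.000 → step 25: x=1.002, v=3.002, θ₁=-1.258, ω₁=-5.567, θ₂=-0.915, ω₂=-1.039, θ₃=0.264, ω₃=-2.100
apply F[25]=+10.000 → step 26: x=1.061, v=2.882, θ₁=-1.371, ω₁=-5.732, θ₂=-0.936, ω₂=-1.047, θ₃=0.217, ω₃=-2.578
apply F[26]=+10.000 → step 27: x=1.117, v=2.736, θ₁=-1.487, ω₁=-5.901, θ₂=-0.957, ω₂=-1.070, θ₃=0.160, ω₃=-3.077
apply F[27]=+10.000 → step 28: x=1.170, v=2.564, θ₁=-1.607, ω₁=-6.079, θ₂=-0.979, ω₂=-1.106, θ₃=0.094, ω₃=-3.603
apply F[28]=+10.000 → step 29: x=1.220, v=2.368, θ₁=-1.730, ω₁=-6.267, θ₂=-1.002, ω₂=-1.152, θ₃=0.016, ω₃=-4.159
apply F[29]=+10.000 → step 30: x=1.265, v=2.147, θ₁=-1.858, ω₁=-6.466, θ₂=-1.025, ω₂=-1.206, θ₃=-0.073, ω₃=-4.756
apply F[30]=+10.000 → step 31: x=1.305, v=1.904, θ₁=-1.989, ω₁=-6.670, θ₂=-1.050, ω₂=-1.268, θ₃=-0.174, ω₃=-5.399
apply F[31]=+10.000 → step 32: x=1.341, v=1.642, θ₁=-2.124, ω₁=-6.871, θ₂=-1.076, ω₂=-1.343, θ₃=-0.289, ω₃=-6.100
apply F[32]=-10.000 → step 33: x=1.369, v=1.127, θ₁=-2.266, ω₁=-7.273, θ₂=-1.102, ω₂=-1.266, θ₃=-0.418, ω₃=-6.753
apply F[33]=-10.000 → step 34: x=1.386, v=0.578, θ₁=-2.415, ω₁=-7.687, θ₂=-1.127, ω₂=-1.295, θ₃=-0.560, ω₃=-7.481
apply F[34]=-10.000 → step 35: x=1.392, v=0.015, θ₁=-2.573, ω₁=-8.067, θ₂=-1.155, ω₂=-1.514, θ₃=-0.717, ω₃=-8.242
Max |angle| over trajectory = 2.573 rad = 147.4°.

Answer: 147.4°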